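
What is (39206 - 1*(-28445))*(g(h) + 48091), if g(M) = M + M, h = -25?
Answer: 3250021691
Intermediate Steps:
g(M) = 2*M
(39206 - 1*(-28445))*(g(h) + 48091) = (39206 - 1*(-28445))*(2*(-25) + 48091) = (39206 + 28445)*(-50 + 48091) = 67651*48041 = 3250021691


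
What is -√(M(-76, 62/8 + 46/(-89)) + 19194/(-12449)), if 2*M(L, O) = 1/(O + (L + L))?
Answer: -10*I*√6360774607165323/641584113 ≈ -1.2431*I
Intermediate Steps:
M(L, O) = 1/(2*(O + 2*L)) (M(L, O) = 1/(2*(O + (L + L))) = 1/(2*(O + 2*L)))
-√(M(-76, 62/8 + 46/(-89)) + 19194/(-12449)) = -√(1/(2*((62/8 + 46/(-89)) + 2*(-76))) + 19194/(-12449)) = -√(1/(2*((62*(⅛) + 46*(-1/89)) - 152)) + 19194*(-1/12449)) = -√(1/(2*((31/4 - 46/89) - 152)) - 19194/12449) = -√(1/(2*(2575/356 - 152)) - 19194/12449) = -√(1/(2*(-51537/356)) - 19194/12449) = -√((½)*(-356/51537) - 19194/12449) = -√(-178/51537 - 19194/12449) = -√(-991417100/641584113) = -10*I*√6360774607165323/641584113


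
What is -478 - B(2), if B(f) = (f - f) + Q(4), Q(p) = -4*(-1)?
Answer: -482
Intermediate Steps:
Q(p) = 4
B(f) = 4 (B(f) = (f - f) + 4 = 0 + 4 = 4)
-478 - B(2) = -478 - 1*4 = -478 - 4 = -482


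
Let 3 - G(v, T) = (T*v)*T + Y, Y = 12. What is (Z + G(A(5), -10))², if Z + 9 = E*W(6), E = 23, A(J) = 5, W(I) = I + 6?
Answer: 58564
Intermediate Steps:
W(I) = 6 + I
G(v, T) = -9 - v*T² (G(v, T) = 3 - ((T*v)*T + 12) = 3 - (v*T² + 12) = 3 - (12 + v*T²) = 3 + (-12 - v*T²) = -9 - v*T²)
Z = 267 (Z = -9 + 23*(6 + 6) = -9 + 23*12 = -9 + 276 = 267)
(Z + G(A(5), -10))² = (267 + (-9 - 1*5*(-10)²))² = (267 + (-9 - 1*5*100))² = (267 + (-9 - 500))² = (267 - 509)² = (-242)² = 58564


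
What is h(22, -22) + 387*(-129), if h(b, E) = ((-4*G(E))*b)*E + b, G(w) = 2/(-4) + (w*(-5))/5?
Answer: -8277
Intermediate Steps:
G(w) = -½ - w (G(w) = 2*(-¼) - 5*w*(⅕) = -½ - w)
h(b, E) = b + E*b*(2 + 4*E) (h(b, E) = ((-4*(-½ - E))*b)*E + b = ((2 + 4*E)*b)*E + b = (b*(2 + 4*E))*E + b = E*b*(2 + 4*E) + b = b + E*b*(2 + 4*E))
h(22, -22) + 387*(-129) = 22*(1 + 2*(-22) + 4*(-22)²) + 387*(-129) = 22*(1 - 44 + 4*484) - 49923 = 22*(1 - 44 + 1936) - 49923 = 22*1893 - 49923 = 41646 - 49923 = -8277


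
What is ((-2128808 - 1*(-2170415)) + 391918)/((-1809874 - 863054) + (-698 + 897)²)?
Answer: -433525/2633327 ≈ -0.16463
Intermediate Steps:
((-2128808 - 1*(-2170415)) + 391918)/((-1809874 - 863054) + (-698 + 897)²) = ((-2128808 + 2170415) + 391918)/(-2672928 + 199²) = (41607 + 391918)/(-2672928 + 39601) = 433525/(-2633327) = 433525*(-1/2633327) = -433525/2633327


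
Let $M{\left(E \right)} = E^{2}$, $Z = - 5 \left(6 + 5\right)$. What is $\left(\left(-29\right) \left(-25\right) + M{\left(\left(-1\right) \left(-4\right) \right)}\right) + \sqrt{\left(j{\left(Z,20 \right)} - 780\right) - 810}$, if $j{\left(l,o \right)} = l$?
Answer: $741 + i \sqrt{1645} \approx 741.0 + 40.559 i$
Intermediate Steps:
$Z = -55$ ($Z = \left(-5\right) 11 = -55$)
$\left(\left(-29\right) \left(-25\right) + M{\left(\left(-1\right) \left(-4\right) \right)}\right) + \sqrt{\left(j{\left(Z,20 \right)} - 780\right) - 810} = \left(\left(-29\right) \left(-25\right) + \left(\left(-1\right) \left(-4\right)\right)^{2}\right) + \sqrt{\left(-55 - 780\right) - 810} = \left(725 + 4^{2}\right) + \sqrt{-835 - 810} = \left(725 + 16\right) + \sqrt{-1645} = 741 + i \sqrt{1645}$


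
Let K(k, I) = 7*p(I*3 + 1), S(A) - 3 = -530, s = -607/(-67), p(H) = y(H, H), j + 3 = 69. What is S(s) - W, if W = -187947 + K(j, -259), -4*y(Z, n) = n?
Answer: 186062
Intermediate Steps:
y(Z, n) = -n/4
j = 66 (j = -3 + 69 = 66)
p(H) = -H/4
s = 607/67 (s = -607*(-1/67) = 607/67 ≈ 9.0597)
S(A) = -527 (S(A) = 3 - 530 = -527)
K(k, I) = -7/4 - 21*I/4 (K(k, I) = 7*(-(I*3 + 1)/4) = 7*(-(3*I + 1)/4) = 7*(-(1 + 3*I)/4) = 7*(-¼ - 3*I/4) = -7/4 - 21*I/4)
W = -186589 (W = -187947 + (-7/4 - 21/4*(-259)) = -187947 + (-7/4 + 5439/4) = -187947 + 1358 = -186589)
S(s) - W = -527 - 1*(-186589) = -527 + 186589 = 186062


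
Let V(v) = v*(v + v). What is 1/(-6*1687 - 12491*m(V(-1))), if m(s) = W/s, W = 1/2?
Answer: -4/52979 ≈ -7.5502e-5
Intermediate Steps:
W = ½ ≈ 0.50000
V(v) = 2*v² (V(v) = v*(2*v) = 2*v²)
m(s) = 1/(2*s)
1/(-6*1687 - 12491*m(V(-1))) = 1/(-6*1687 - 12491/(2*(2*(-1)²))) = 1/(-10122 - 12491/(2*(2*1))) = 1/(-10122 - 12491/(2*2)) = 1/(-10122 - 12491*¼) = 1/(-10122 - 12491/4) = 1/(-52979/4) = -4/52979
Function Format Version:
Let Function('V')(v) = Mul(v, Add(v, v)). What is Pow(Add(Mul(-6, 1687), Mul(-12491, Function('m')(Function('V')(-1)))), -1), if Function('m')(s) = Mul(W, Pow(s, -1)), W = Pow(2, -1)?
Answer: Rational(-4, 52979) ≈ -7.5502e-5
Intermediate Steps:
W = Rational(1, 2) ≈ 0.50000
Function('V')(v) = Mul(2, Pow(v, 2)) (Function('V')(v) = Mul(v, Mul(2, v)) = Mul(2, Pow(v, 2)))
Function('m')(s) = Mul(Rational(1, 2), Pow(s, -1))
Pow(Add(Mul(-6, 1687), Mul(-12491, Function('m')(Function('V')(-1)))), -1) = Pow(Add(Mul(-6, 1687), Mul(-12491, Mul(Rational(1, 2), Pow(Mul(2, Pow(-1, 2)), -1)))), -1) = Pow(Add(-10122, Mul(-12491, Mul(Rational(1, 2), Pow(Mul(2, 1), -1)))), -1) = Pow(Add(-10122, Mul(-12491, Mul(Rational(1, 2), Pow(2, -1)))), -1) = Pow(Add(-10122, Mul(-12491, Mul(Rational(1, 2), Rational(1, 2)))), -1) = Pow(Add(-10122, Mul(-12491, Rational(1, 4))), -1) = Pow(Add(-10122, Rational(-12491, 4)), -1) = Pow(Rational(-52979, 4), -1) = Rational(-4, 52979)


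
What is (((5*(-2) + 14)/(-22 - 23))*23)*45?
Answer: -92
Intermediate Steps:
(((5*(-2) + 14)/(-22 - 23))*23)*45 = (((-10 + 14)/(-45))*23)*45 = ((4*(-1/45))*23)*45 = -4/45*23*45 = -92/45*45 = -92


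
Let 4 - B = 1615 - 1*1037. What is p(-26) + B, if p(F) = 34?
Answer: -540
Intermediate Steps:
B = -574 (B = 4 - (1615 - 1*1037) = 4 - (1615 - 1037) = 4 - 1*578 = 4 - 578 = -574)
p(-26) + B = 34 - 574 = -540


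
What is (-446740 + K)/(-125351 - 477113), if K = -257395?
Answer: 704135/602464 ≈ 1.1688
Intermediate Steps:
(-446740 + K)/(-125351 - 477113) = (-446740 - 257395)/(-125351 - 477113) = -704135/(-602464) = -704135*(-1/602464) = 704135/602464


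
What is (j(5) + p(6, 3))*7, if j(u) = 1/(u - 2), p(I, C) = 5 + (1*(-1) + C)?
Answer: 154/3 ≈ 51.333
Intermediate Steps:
p(I, C) = 4 + C (p(I, C) = 5 + (-1 + C) = 4 + C)
j(u) = 1/(-2 + u)
(j(5) + p(6, 3))*7 = (1/(-2 + 5) + (4 + 3))*7 = (1/3 + 7)*7 = (⅓ + 7)*7 = (22/3)*7 = 154/3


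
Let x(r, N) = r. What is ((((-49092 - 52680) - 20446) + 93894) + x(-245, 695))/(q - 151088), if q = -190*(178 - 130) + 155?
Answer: 9523/53351 ≈ 0.17850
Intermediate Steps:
q = -8965 (q = -190*48 + 155 = -9120 + 155 = -8965)
((((-49092 - 52680) - 20446) + 93894) + x(-245, 695))/(q - 151088) = ((((-49092 - 52680) - 20446) + 93894) - 245)/(-8965 - 151088) = (((-101772 - 20446) + 93894) - 245)/(-160053) = ((-122218 + 93894) - 245)*(-1/160053) = (-28324 - 245)*(-1/160053) = -28569*(-1/160053) = 9523/53351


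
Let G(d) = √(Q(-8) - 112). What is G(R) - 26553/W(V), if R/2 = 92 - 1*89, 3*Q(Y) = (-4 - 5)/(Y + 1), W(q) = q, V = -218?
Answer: 26553/218 + I*√5467/7 ≈ 121.8 + 10.563*I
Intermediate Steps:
Q(Y) = -3/(1 + Y) (Q(Y) = ((-4 - 5)/(Y + 1))/3 = (-9/(1 + Y))/3 = -3/(1 + Y))
R = 6 (R = 2*(92 - 1*89) = 2*(92 - 89) = 2*3 = 6)
G(d) = I*√5467/7 (G(d) = √(-3/(1 - 8) - 112) = √(-3/(-7) - 112) = √(-3*(-⅐) - 112) = √(3/7 - 112) = √(-781/7) = I*√5467/7)
G(R) - 26553/W(V) = I*√5467/7 - 26553/(-218) = I*√5467/7 - 26553*(-1/218) = I*√5467/7 + 26553/218 = 26553/218 + I*√5467/7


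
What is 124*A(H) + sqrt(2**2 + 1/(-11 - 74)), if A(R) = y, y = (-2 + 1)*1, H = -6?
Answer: -124 + sqrt(28815)/85 ≈ -122.00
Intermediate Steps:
y = -1 (y = -1*1 = -1)
A(R) = -1
124*A(H) + sqrt(2**2 + 1/(-11 - 74)) = 124*(-1) + sqrt(2**2 + 1/(-11 - 74)) = -124 + sqrt(4 + 1/(-85)) = -124 + sqrt(4 - 1/85) = -124 + sqrt(339/85) = -124 + sqrt(28815)/85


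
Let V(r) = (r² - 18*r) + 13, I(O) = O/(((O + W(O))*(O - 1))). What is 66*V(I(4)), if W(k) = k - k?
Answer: 1408/3 ≈ 469.33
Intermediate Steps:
W(k) = 0
I(O) = 1/(-1 + O) (I(O) = O/(((O + 0)*(O - 1))) = O/((O*(-1 + O))) = O*(1/(O*(-1 + O))) = 1/(-1 + O))
V(r) = 13 + r² - 18*r
66*V(I(4)) = 66*(13 + (1/(-1 + 4))² - 18/(-1 + 4)) = 66*(13 + (1/3)² - 18/3) = 66*(13 + (⅓)² - 18*⅓) = 66*(13 + ⅑ - 6) = 66*(64/9) = 1408/3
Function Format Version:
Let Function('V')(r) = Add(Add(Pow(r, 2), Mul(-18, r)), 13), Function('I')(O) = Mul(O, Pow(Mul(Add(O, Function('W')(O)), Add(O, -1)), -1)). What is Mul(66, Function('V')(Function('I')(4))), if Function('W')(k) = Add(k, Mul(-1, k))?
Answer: Rational(1408, 3) ≈ 469.33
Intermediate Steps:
Function('W')(k) = 0
Function('I')(O) = Pow(Add(-1, O), -1) (Function('I')(O) = Mul(O, Pow(Mul(Add(O, 0), Add(O, -1)), -1)) = Mul(O, Pow(Mul(O, Add(-1, O)), -1)) = Mul(O, Mul(Pow(O, -1), Pow(Add(-1, O), -1))) = Pow(Add(-1, O), -1))
Function('V')(r) = Add(13, Pow(r, 2), Mul(-18, r))
Mul(66, Function('V')(Function('I')(4))) = Mul(66, Add(13, Pow(Pow(Add(-1, 4), -1), 2), Mul(-18, Pow(Add(-1, 4), -1)))) = Mul(66, Add(13, Pow(Pow(3, -1), 2), Mul(-18, Pow(3, -1)))) = Mul(66, Add(13, Pow(Rational(1, 3), 2), Mul(-18, Rational(1, 3)))) = Mul(66, Add(13, Rational(1, 9), -6)) = Mul(66, Rational(64, 9)) = Rational(1408, 3)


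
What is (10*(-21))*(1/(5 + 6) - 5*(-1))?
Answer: -11760/11 ≈ -1069.1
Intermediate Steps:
(10*(-21))*(1/(5 + 6) - 5*(-1)) = -210*(1/11 + 5) = -210*56/11 = -11760/11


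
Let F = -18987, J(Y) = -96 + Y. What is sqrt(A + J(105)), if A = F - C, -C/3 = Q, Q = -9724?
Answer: 15*I*sqrt(214) ≈ 219.43*I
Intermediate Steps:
C = 29172 (C = -3*(-9724) = 29172)
A = -48159 (A = -18987 - 1*29172 = -18987 - 29172 = -48159)
sqrt(A + J(105)) = sqrt(-48159 + (-96 + 105)) = sqrt(-48159 + 9) = sqrt(-48150) = 15*I*sqrt(214)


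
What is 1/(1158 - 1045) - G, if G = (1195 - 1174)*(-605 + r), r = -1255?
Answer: 4413781/113 ≈ 39060.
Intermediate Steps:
G = -39060 (G = (1195 - 1174)*(-605 - 1255) = 21*(-1860) = -39060)
1/(1158 - 1045) - G = 1/(1158 - 1045) - 1*(-39060) = 1/113 + 39060 = 4413781/113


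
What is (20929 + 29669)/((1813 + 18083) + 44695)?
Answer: 50598/64591 ≈ 0.78336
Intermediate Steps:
(20929 + 29669)/((1813 + 18083) + 44695) = 50598/(19896 + 44695) = 50598/64591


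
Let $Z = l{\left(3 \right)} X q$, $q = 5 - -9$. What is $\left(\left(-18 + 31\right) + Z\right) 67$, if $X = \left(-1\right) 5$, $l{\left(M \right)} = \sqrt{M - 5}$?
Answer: $871 - 4690 i \sqrt{2} \approx 871.0 - 6632.7 i$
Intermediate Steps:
$l{\left(M \right)} = \sqrt{-5 + M}$
$q = 14$ ($q = 5 + 9 = 14$)
$X = -5$
$Z = - 70 i \sqrt{2}$ ($Z = \sqrt{-5 + 3} \left(-5\right) 14 = \sqrt{-2} \left(-5\right) 14 = i \sqrt{2} \left(-5\right) 14 = - 5 i \sqrt{2} \cdot 14 = - 70 i \sqrt{2} \approx - 98.995 i$)
$\left(\left(-18 + 31\right) + Z\right) 67 = \left(\left(-18 + 31\right) - 70 i \sqrt{2}\right) 67 = \left(13 - 70 i \sqrt{2}\right) 67 = 871 - 4690 i \sqrt{2}$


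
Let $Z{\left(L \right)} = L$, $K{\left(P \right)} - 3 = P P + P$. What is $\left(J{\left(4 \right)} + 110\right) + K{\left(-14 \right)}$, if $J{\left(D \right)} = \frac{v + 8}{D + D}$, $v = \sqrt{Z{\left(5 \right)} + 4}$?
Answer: $\frac{2371}{8} \approx 296.38$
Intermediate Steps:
$K{\left(P \right)} = 3 + P + P^{2}$ ($K{\left(P \right)} = 3 + \left(P P + P\right) = 3 + \left(P^{2} + P\right) = 3 + \left(P + P^{2}\right) = 3 + P + P^{2}$)
$v = 3$ ($v = \sqrt{5 + 4} = \sqrt{9} = 3$)
$J{\left(D \right)} = \frac{11}{2 D}$ ($J{\left(D \right)} = \frac{3 + 8}{D + D} = \frac{11}{2 D}$)
$\left(J{\left(4 \right)} + 110\right) + K{\left(-14 \right)} = \left(\frac{11}{2 \cdot 4} + 110\right) + \left(3 - 14 + \left(-14\right)^{2}\right) = \left(\frac{11}{2} \cdot \frac{1}{4} + 110\right) + \left(3 - 14 + 196\right) = \left(\frac{11}{8} + 110\right) + 185 = \frac{891}{8} + 185 = \frac{2371}{8}$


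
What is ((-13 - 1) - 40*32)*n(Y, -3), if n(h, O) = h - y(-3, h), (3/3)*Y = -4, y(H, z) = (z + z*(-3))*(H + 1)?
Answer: -15528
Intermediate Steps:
y(H, z) = -2*z*(1 + H) (y(H, z) = (z - 3*z)*(1 + H) = (-2*z)*(1 + H) = -2*z*(1 + H))
Y = -4
n(h, O) = -3*h (n(h, O) = h - (-2)*h*(1 - 3) = h - (-2)*h*(-2) = h - 4*h = -3*h)
((-13 - 1) - 40*32)*n(Y, -3) = ((-13 - 1) - 40*32)*(-3*(-4)) = (-14 - 1280)*12 = -1294*12 = -15528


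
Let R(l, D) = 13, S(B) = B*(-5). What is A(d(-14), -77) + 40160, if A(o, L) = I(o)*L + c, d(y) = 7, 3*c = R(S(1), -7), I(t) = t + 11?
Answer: 116335/3 ≈ 38778.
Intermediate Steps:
I(t) = 11 + t
S(B) = -5*B
c = 13/3 (c = (⅓)*13 = 13/3 ≈ 4.3333)
A(o, L) = 13/3 + L*(11 + o) (A(o, L) = (11 + o)*L + 13/3 = L*(11 + o) + 13/3 = 13/3 + L*(11 + o))
A(d(-14), -77) + 40160 = (13/3 - 77*(11 + 7)) + 40160 = (13/3 - 77*18) + 40160 = (13/3 - 1386) + 40160 = -4145/3 + 40160 = 116335/3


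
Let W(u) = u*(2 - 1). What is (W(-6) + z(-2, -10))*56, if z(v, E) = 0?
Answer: -336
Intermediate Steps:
W(u) = u (W(u) = u*1 = u)
(W(-6) + z(-2, -10))*56 = (-6 + 0)*56 = -6*56 = -336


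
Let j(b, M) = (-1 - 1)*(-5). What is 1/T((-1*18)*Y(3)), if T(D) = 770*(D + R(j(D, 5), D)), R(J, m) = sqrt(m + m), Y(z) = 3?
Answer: -1/43120 - I*sqrt(3)/388080 ≈ -2.3191e-5 - 4.4631e-6*I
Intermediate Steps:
j(b, M) = 10 (j(b, M) = -2*(-5) = 10)
R(J, m) = sqrt(2)*sqrt(m) (R(J, m) = sqrt(2*m) = sqrt(2)*sqrt(m))
T(D) = 770*D + 770*sqrt(2)*sqrt(D) (T(D) = 770*(D + sqrt(2)*sqrt(D)) = 770*D + 770*sqrt(2)*sqrt(D))
1/T((-1*18)*Y(3)) = 1/(770*(-1*18*3) + 770*sqrt(2)*sqrt(-1*18*3)) = 1/(770*(-18*3) + 770*sqrt(2)*sqrt(-18*3)) = 1/(770*(-54) + 770*sqrt(2)*sqrt(-54)) = 1/(-41580 + 770*sqrt(2)*(3*I*sqrt(6))) = 1/(-41580 + 4620*I*sqrt(3))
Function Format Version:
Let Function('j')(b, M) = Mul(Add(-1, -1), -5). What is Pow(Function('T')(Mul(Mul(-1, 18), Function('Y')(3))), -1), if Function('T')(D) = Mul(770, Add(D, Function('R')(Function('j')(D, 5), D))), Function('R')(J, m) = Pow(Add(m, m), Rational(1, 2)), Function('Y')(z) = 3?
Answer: Add(Rational(-1, 43120), Mul(Rational(-1, 388080), I, Pow(3, Rational(1, 2)))) ≈ Add(-2.3191e-5, Mul(-4.4631e-6, I))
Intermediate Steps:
Function('j')(b, M) = 10 (Function('j')(b, M) = Mul(-2, -5) = 10)
Function('R')(J, m) = Mul(Pow(2, Rational(1, 2)), Pow(m, Rational(1, 2))) (Function('R')(J, m) = Pow(Mul(2, m), Rational(1, 2)) = Mul(Pow(2, Rational(1, 2)), Pow(m, Rational(1, 2))))
Function('T')(D) = Add(Mul(770, D), Mul(770, Pow(2, Rational(1, 2)), Pow(D, Rational(1, 2)))) (Function('T')(D) = Mul(770, Add(D, Mul(Pow(2, Rational(1, 2)), Pow(D, Rational(1, 2))))) = Add(Mul(770, D), Mul(770, Pow(2, Rational(1, 2)), Pow(D, Rational(1, 2)))))
Pow(Function('T')(Mul(Mul(-1, 18), Function('Y')(3))), -1) = Pow(Add(Mul(770, Mul(Mul(-1, 18), 3)), Mul(770, Pow(2, Rational(1, 2)), Pow(Mul(Mul(-1, 18), 3), Rational(1, 2)))), -1) = Pow(Add(Mul(770, Mul(-18, 3)), Mul(770, Pow(2, Rational(1, 2)), Pow(Mul(-18, 3), Rational(1, 2)))), -1) = Pow(Add(Mul(770, -54), Mul(770, Pow(2, Rational(1, 2)), Pow(-54, Rational(1, 2)))), -1) = Pow(Add(-41580, Mul(770, Pow(2, Rational(1, 2)), Mul(3, I, Pow(6, Rational(1, 2))))), -1) = Pow(Add(-41580, Mul(4620, I, Pow(3, Rational(1, 2)))), -1)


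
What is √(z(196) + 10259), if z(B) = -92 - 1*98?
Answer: √10069 ≈ 100.34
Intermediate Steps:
z(B) = -190 (z(B) = -92 - 98 = -190)
√(z(196) + 10259) = √(-190 + 10259) = √10069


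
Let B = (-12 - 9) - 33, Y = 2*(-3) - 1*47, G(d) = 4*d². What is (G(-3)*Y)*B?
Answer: 103032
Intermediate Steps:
Y = -53 (Y = -6 - 47 = -53)
B = -54 (B = -21 - 33 = -54)
(G(-3)*Y)*B = ((4*(-3)²)*(-53))*(-54) = ((4*9)*(-53))*(-54) = (36*(-53))*(-54) = -1908*(-54) = 103032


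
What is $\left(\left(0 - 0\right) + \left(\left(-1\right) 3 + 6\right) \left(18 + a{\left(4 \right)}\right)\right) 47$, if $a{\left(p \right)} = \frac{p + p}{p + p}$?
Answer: $2679$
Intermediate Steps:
$a{\left(p \right)} = 1$ ($a{\left(p \right)} = \frac{2 p}{2 p} = 2 p \frac{1}{2 p} = 1$)
$\left(\left(0 - 0\right) + \left(\left(-1\right) 3 + 6\right) \left(18 + a{\left(4 \right)}\right)\right) 47 = \left(\left(0 - 0\right) + \left(\left(-1\right) 3 + 6\right) \left(18 + 1\right)\right) 47 = \left(\left(0 + 0\right) + \left(-3 + 6\right) 19\right) 47 = \left(0 + 3 \cdot 19\right) 47 = \left(0 + 57\right) 47 = 57 \cdot 47 = 2679$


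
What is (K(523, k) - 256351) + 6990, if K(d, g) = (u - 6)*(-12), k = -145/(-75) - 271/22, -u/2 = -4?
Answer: -249385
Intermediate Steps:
u = 8 (u = -2*(-4) = 8)
k = -3427/330 (k = -145*(-1/75) - 271*1/22 = 29/15 - 271/22 = -3427/330 ≈ -10.385)
K(d, g) = -24 (K(d, g) = (8 - 6)*(-12) = 2*(-12) = -24)
(K(523, k) - 256351) + 6990 = (-24 - 256351) + 6990 = -256375 + 6990 = -249385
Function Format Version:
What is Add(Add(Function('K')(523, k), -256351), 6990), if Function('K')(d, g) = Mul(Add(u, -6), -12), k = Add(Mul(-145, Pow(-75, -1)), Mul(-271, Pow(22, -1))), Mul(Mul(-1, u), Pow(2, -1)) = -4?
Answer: -249385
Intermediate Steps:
u = 8 (u = Mul(-2, -4) = 8)
k = Rational(-3427, 330) (k = Add(Mul(-145, Rational(-1, 75)), Mul(-271, Rational(1, 22))) = Add(Rational(29, 15), Rational(-271, 22)) = Rational(-3427, 330) ≈ -10.385)
Function('K')(d, g) = -24 (Function('K')(d, g) = Mul(Add(8, -6), -12) = Mul(2, -12) = -24)
Add(Add(Function('K')(523, k), -256351), 6990) = Add(Add(-24, -256351), 6990) = Add(-256375, 6990) = -249385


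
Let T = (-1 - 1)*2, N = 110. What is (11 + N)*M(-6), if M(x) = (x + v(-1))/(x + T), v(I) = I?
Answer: 847/10 ≈ 84.700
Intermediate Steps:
T = -4 (T = -2*2 = -4)
M(x) = (-1 + x)/(-4 + x) (M(x) = (x - 1)/(x - 4) = (-1 + x)/(-4 + x))
(11 + N)*M(-6) = (11 + 110)*((-1 - 6)/(-4 - 6)) = 121*(-7/(-10)) = 121*(-⅒*(-7)) = 121*(7/10) = 847/10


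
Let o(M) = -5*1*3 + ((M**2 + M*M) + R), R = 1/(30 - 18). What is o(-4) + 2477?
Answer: 29929/12 ≈ 2494.1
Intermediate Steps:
R = 1/12 ≈ 0.083333
o(M) = -179/12 + 2*M**2 (o(M) = -5*1*3 + ((M**2 + M*M) + 1/12) = -5*3 + ((M**2 + M**2) + 1/12) = -15 + (2*M**2 + 1/12) = -15 + (1/12 + 2*M**2) = -179/12 + 2*M**2)
o(-4) + 2477 = (-179/12 + 2*(-4)**2) + 2477 = (-179/12 + 2*16) + 2477 = (-179/12 + 32) + 2477 = 205/12 + 2477 = 29929/12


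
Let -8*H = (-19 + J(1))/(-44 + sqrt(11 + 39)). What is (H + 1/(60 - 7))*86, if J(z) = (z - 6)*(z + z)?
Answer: -564805/99958 - 6235*sqrt(2)/7544 ≈ -6.8193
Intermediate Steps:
J(z) = 2*z*(-6 + z) (J(z) = (-6 + z)*(2*z) = 2*z*(-6 + z))
H = 29/(8*(-44 + 5*sqrt(2))) (H = -(-19 + 2*1*(-6 + 1))/(8*(-44 + sqrt(11 + 39))) = -(-19 + 2*1*(-5))/(8*(-44 + sqrt(50))) = -(-19 - 10)/(8*(-44 + 5*sqrt(2))) = -(-29)/(8*(-44 + 5*sqrt(2))) = 29/(8*(-44 + 5*sqrt(2))) ≈ -0.098161)
(H + 1/(60 - 7))*86 = ((-319/3772 - 145*sqrt(2)/15088) + 1/(60 - 7))*86 = ((-319/3772 - 145*sqrt(2)/15088) + 1/53)*86 = (-13135/199916 - 145*sqrt(2)/15088)*86 = -564805/99958 - 6235*sqrt(2)/7544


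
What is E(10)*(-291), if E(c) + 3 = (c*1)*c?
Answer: -28227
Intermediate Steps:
E(c) = -3 + c**2 (E(c) = -3 + (c*1)*c = -3 + c*c = -3 + c**2)
E(10)*(-291) = (-3 + 10**2)*(-291) = (-3 + 100)*(-291) = 97*(-291) = -28227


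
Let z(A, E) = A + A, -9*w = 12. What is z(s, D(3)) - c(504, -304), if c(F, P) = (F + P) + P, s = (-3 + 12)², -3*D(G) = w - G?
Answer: 266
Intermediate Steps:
w = -4/3 (w = -⅑*12 = -4/3 ≈ -1.3333)
D(G) = 4/9 + G/3 (D(G) = -(-4/3 - G)/3 = 4/9 + G/3)
s = 81 (s = 9² = 81)
z(A, E) = 2*A
c(F, P) = F + 2*P
z(s, D(3)) - c(504, -304) = 2*81 - (504 + 2*(-304)) = 162 - (504 - 608) = 162 - 1*(-104) = 162 + 104 = 266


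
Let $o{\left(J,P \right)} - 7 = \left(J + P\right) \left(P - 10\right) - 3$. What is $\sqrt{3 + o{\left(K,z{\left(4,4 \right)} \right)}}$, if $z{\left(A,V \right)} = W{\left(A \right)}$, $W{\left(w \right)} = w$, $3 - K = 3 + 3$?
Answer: $1$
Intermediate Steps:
$K = -3$ ($K = 3 - \left(3 + 3\right) = 3 - 6 = -3$)
$z{\left(A,V \right)} = A$
$o{\left(J,P \right)} = 4 + \left(-10 + P\right) \left(J + P\right)$ ($o{\left(J,P \right)} = 7 + \left(\left(J + P\right) \left(P - 10\right) - 3\right) = 7 + \left(\left(J + P\right) \left(-10 + P\right) - 3\right) = 7 + \left(\left(-10 + P\right) \left(J + P\right) - 3\right) = 7 + \left(-3 + \left(-10 + P\right) \left(J + P\right)\right) = 4 + \left(-10 + P\right) \left(J + P\right)$)
$\sqrt{3 + o{\left(K,z{\left(4,4 \right)} \right)}} = \sqrt{3 - \left(18 - 16\right)} = \sqrt{3 + \left(4 + 16 + 30 - 40 - 12\right)} = \sqrt{3 - 2} = \sqrt{1} = 1$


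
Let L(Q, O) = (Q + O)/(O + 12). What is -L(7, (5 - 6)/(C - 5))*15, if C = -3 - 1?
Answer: -960/109 ≈ -8.8073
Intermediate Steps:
C = -4
L(Q, O) = (O + Q)/(12 + O)
-L(7, (5 - 6)/(C - 5))*15 = -((5 - 6)/(-4 - 5) + 7)/(12 + (5 - 6)/(-4 - 5))*15 = -(-1/(-9) + 7)/(12 - 1/(-9))*15 = -(-1*(-⅑) + 7)/(12 - 1*(-⅑))*15 = -(⅑ + 7)/(12 + ⅑)*15 = -(64/9)/(109/9)*15 = -(9/109)*(64/9)*15 = -64*15/109 = -1*960/109 = -960/109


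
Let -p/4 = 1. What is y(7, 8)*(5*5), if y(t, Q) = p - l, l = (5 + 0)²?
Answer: -725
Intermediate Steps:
l = 25 (l = 5² = 25)
p = -4 (p = -4*1 = -4)
y(t, Q) = -29 (y(t, Q) = -4 - 1*25 = -4 - 25 = -29)
y(7, 8)*(5*5) = -145*5 = -29*25 = -725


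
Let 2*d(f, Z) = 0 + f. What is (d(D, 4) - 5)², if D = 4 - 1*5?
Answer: 121/4 ≈ 30.250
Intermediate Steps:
D = -1 (D = 4 - 5 = -1)
d(f, Z) = f/2 (d(f, Z) = (0 + f)/2 = f/2)
(d(D, 4) - 5)² = ((½)*(-1) - 5)² = (-½ - 5)² = (-11/2)² = 121/4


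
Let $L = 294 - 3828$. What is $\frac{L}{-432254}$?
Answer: $\frac{1767}{216127} \approx 0.0081757$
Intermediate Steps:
$L = -3534$ ($L = 294 - 3828 = -3534$)
$\frac{L}{-432254} = - \frac{3534}{-432254} = \left(-3534\right) \left(- \frac{1}{432254}\right) = \frac{1767}{216127}$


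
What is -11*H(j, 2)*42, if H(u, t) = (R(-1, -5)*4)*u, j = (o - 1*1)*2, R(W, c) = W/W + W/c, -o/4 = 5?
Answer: 465696/5 ≈ 93139.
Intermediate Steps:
o = -20 (o = -4*5 = -20)
R(W, c) = 1 + W/c
j = -42 (j = (-20 - 1*1)*2 = (-20 - 1)*2 = -21*2 = -42)
H(u, t) = 24*u/5 (H(u, t) = (((-1 - 5)/(-5))*4)*u = (-⅕*(-6)*4)*u = ((6/5)*4)*u = 24*u/5)
-11*H(j, 2)*42 = -264*(-42)/5*42 = -11*(-1008/5)*42 = (11088/5)*42 = 465696/5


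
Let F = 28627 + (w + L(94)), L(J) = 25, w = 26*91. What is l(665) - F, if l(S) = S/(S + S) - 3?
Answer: -62041/2 ≈ -31021.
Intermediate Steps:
w = 2366
l(S) = -5/2 (l(S) = S/((2*S)) - 3 = S*(1/(2*S)) - 3 = ½ - 3 = -5/2)
F = 31018 (F = 28627 + (2366 + 25) = 28627 + 2391 = 31018)
l(665) - F = -5/2 - 1*31018 = -5/2 - 31018 = -62041/2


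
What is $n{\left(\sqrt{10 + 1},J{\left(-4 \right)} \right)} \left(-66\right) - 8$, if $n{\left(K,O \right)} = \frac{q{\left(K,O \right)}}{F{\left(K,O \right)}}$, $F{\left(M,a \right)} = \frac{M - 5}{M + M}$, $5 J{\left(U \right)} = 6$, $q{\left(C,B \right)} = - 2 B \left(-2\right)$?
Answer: $\frac{17144}{35} + \frac{1584 \sqrt{11}}{7} \approx 1240.3$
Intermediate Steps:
$q{\left(C,B \right)} = 4 B$
$J{\left(U \right)} = \frac{6}{5}$ ($J{\left(U \right)} = \frac{1}{5} \cdot 6 = \frac{6}{5}$)
$F{\left(M,a \right)} = \frac{-5 + M}{2 M}$
$n{\left(K,O \right)} = \frac{8 K O}{-5 + K}$ ($n{\left(K,O \right)} = \frac{4 O}{\frac{1}{2} \frac{1}{K} \left(-5 + K\right)} = 4 O \frac{2 K}{-5 + K} = \frac{8 K O}{-5 + K}$)
$n{\left(\sqrt{10 + 1},J{\left(-4 \right)} \right)} \left(-66\right) - 8 = 8 \sqrt{10 + 1} \cdot \frac{6}{5} \frac{1}{-5 + \sqrt{10 + 1}} \left(-66\right) - 8 = 8 \sqrt{11} \cdot \frac{6}{5} \frac{1}{-5 + \sqrt{11}} \left(-66\right) - 8 = \frac{48 \sqrt{11}}{5 \left(-5 + \sqrt{11}\right)} \left(-66\right) - 8 = - \frac{3168 \sqrt{11}}{5 \left(-5 + \sqrt{11}\right)} - 8 = -8 - \frac{3168 \sqrt{11}}{5 \left(-5 + \sqrt{11}\right)}$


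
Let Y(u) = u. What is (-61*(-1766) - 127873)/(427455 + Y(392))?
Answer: -20147/427847 ≈ -0.047089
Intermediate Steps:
(-61*(-1766) - 127873)/(427455 + Y(392)) = (-61*(-1766) - 127873)/(427455 + 392) = (107726 - 127873)/427847 = -20147*1/427847 = -20147/427847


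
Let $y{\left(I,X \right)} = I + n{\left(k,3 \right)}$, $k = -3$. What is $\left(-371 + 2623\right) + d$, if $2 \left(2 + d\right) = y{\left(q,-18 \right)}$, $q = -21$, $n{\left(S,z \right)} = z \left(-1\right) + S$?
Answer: $\frac{4473}{2} \approx 2236.5$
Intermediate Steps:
$n{\left(S,z \right)} = S - z$ ($n{\left(S,z \right)} = - z + S = S - z$)
$y{\left(I,X \right)} = -6 + I$ ($y{\left(I,X \right)} = I - 6 = -6 + I$)
$d = - \frac{31}{2}$ ($d = -2 + \frac{-6 - 21}{2} = -2 + \frac{1}{2} \left(-27\right) = -2 - \frac{27}{2} = - \frac{31}{2} \approx -15.5$)
$\left(-371 + 2623\right) + d = \left(-371 + 2623\right) - \frac{31}{2} = 2252 - \frac{31}{2} = \frac{4473}{2}$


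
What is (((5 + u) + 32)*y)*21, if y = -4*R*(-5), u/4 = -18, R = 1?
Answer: -14700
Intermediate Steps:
u = -72 (u = 4*(-18) = -72)
y = 20 (y = -4*1*(-5) = -4*(-5) = 20)
(((5 + u) + 32)*y)*21 = (((5 - 72) + 32)*20)*21 = ((-67 + 32)*20)*21 = -35*20*21 = -700*21 = -14700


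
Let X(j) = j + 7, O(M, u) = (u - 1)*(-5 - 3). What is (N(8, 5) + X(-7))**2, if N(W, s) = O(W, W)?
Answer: 3136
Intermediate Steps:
O(M, u) = 8 - 8*u (O(M, u) = (-1 + u)*(-8) = 8 - 8*u)
N(W, s) = 8 - 8*W
X(j) = 7 + j
(N(8, 5) + X(-7))**2 = ((8 - 8*8) + (7 - 7))**2 = ((8 - 64) + 0)**2 = (-56 + 0)**2 = (-56)**2 = 3136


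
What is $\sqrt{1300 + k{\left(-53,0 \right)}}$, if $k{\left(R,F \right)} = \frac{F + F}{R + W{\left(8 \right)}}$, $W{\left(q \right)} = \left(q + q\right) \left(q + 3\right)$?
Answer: $10 \sqrt{13} \approx 36.056$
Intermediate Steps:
$W{\left(q \right)} = 2 q \left(3 + q\right)$
$k{\left(R,F \right)} = \frac{2 F}{176 + R}$ ($k{\left(R,F \right)} = \frac{F + F}{R + 2 \cdot 8 \left(3 + 8\right)} = \frac{2 F}{R + 2 \cdot 8 \cdot 11} = \frac{2 F}{R + 176} = \frac{2 F}{176 + R}$)
$\sqrt{1300 + k{\left(-53,0 \right)}} = \sqrt{1300 + 2 \cdot 0 \frac{1}{176 - 53}} = \sqrt{1300 + 2 \cdot 0 \cdot \frac{1}{123}} = \sqrt{1300 + 0} = \sqrt{1300} = 10 \sqrt{13}$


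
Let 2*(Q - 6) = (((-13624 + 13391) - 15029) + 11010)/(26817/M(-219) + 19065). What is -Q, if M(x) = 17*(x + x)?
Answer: -278585614/47310391 ≈ -5.8885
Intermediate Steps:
M(x) = 34*x (M(x) = 17*(2*x) = 34*x)
Q = 278585614/47310391 (Q = 6 + ((((-13624 + 13391) - 15029) + 11010)/(26817/((34*(-219))) + 19065))/2 = 6 + (((-233 - 15029) + 11010)/(26817/(-7446) + 19065))/2 = 6 + ((-15262 + 11010)/(26817*(-1/7446) + 19065))/2 = 6 + (-4252/(-8939/2482 + 19065))/2 = 6 + (-4252/47310391/2482)/2 = 6 + (-4252*2482/47310391)/2 = 6 + (1/2)*(-10553464/47310391) = 6 - 5276732/47310391 = 278585614/47310391 ≈ 5.8885)
-Q = -1*278585614/47310391 = -278585614/47310391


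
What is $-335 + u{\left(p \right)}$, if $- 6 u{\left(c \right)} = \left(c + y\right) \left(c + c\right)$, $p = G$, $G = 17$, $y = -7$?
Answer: $- \frac{1175}{3} \approx -391.67$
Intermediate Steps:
$p = 17$
$u{\left(c \right)} = - \frac{c \left(-7 + c\right)}{3}$ ($u{\left(c \right)} = - \frac{\left(c - 7\right) \left(c + c\right)}{6} = - \frac{\left(-7 + c\right) 2 c}{6} = - \frac{2 c \left(-7 + c\right)}{6} = - \frac{c \left(-7 + c\right)}{3}$)
$-335 + u{\left(p \right)} = -335 + \frac{1}{3} \cdot 17 \left(7 - 17\right) = -335 + \frac{1}{3} \cdot 17 \left(-10\right) = -335 - \frac{170}{3} = - \frac{1175}{3}$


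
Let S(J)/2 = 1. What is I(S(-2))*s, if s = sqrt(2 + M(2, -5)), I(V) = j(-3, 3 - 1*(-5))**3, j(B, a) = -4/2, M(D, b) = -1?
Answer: -8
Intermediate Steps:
S(J) = 2 (S(J) = 2*1 = 2)
j(B, a) = -2 (j(B, a) = -4*1/2 = -2)
I(V) = -8 (I(V) = (-2)**3 = -8)
s = 1 (s = sqrt(2 - 1) = sqrt(1) = 1)
I(S(-2))*s = -8*1 = -8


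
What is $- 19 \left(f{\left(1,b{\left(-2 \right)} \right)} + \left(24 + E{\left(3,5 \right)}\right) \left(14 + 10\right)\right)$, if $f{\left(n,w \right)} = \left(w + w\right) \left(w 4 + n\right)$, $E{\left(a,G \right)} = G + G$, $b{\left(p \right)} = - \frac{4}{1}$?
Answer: $-17784$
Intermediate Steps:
$b{\left(p \right)} = -4$ ($b{\left(p \right)} = \left(-4\right) 1 = -4$)
$E{\left(a,G \right)} = 2 G$
$f{\left(n,w \right)} = 2 w \left(n + 4 w\right)$ ($f{\left(n,w \right)} = 2 w \left(4 w + n\right) = 2 w \left(n + 4 w\right)$)
$- 19 \left(f{\left(1,b{\left(-2 \right)} \right)} + \left(24 + E{\left(3,5 \right)}\right) \left(14 + 10\right)\right) = - 19 \left(2 \left(-4\right) \left(1 + 4 \left(-4\right)\right) + \left(24 + 2 \cdot 5\right) \left(14 + 10\right)\right) = - 19 \left(2 \left(-4\right) \left(1 - 16\right) + \left(24 + 10\right) 24\right) = - 19 \left(2 \left(-4\right) \left(-15\right) + 34 \cdot 24\right) = - 19 \left(120 + 816\right) = \left(-19\right) 936 = -17784$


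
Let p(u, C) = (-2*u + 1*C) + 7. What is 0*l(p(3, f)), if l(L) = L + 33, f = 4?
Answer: 0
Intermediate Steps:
p(u, C) = 7 + C - 2*u (p(u, C) = (-2*u + C) + 7 = (C - 2*u) + 7 = 7 + C - 2*u)
l(L) = 33 + L
0*l(p(3, f)) = 0*(33 + (7 + 4 - 2*3)) = 0*(33 + (7 + 4 - 6)) = 0*(33 + 5) = 0*38 = 0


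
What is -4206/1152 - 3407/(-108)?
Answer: 48203/1728 ≈ 27.895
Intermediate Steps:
-4206/1152 - 3407/(-108) = -4206*1/1152 - 3407*(-1/108) = -701/192 + 3407/108 = 48203/1728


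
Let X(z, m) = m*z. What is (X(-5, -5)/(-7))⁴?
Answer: 390625/2401 ≈ 162.69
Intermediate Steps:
(X(-5, -5)/(-7))⁴ = (-5*(-5)/(-7))⁴ = (25*(-⅐))⁴ = (-25/7)⁴ = 390625/2401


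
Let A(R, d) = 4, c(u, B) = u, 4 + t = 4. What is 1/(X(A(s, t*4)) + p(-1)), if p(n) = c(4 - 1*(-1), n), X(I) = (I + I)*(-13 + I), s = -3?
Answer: -1/67 ≈ -0.014925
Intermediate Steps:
t = 0 (t = -4 + 4 = 0)
X(I) = 2*I*(-13 + I) (X(I) = (2*I)*(-13 + I) = 2*I*(-13 + I))
p(n) = 5 (p(n) = 4 - 1*(-1) = 4 + 1 = 5)
1/(X(A(s, t*4)) + p(-1)) = 1/(2*4*(-13 + 4) + 5) = 1/(2*4*(-9) + 5) = 1/(-72 + 5) = 1/(-67) = -1/67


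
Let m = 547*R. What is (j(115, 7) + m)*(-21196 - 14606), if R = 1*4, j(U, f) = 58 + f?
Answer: -80661906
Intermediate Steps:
R = 4
m = 2188 (m = 547*4 = 2188)
(j(115, 7) + m)*(-21196 - 14606) = ((58 + 7) + 2188)*(-21196 - 14606) = (65 + 2188)*(-35802) = 2253*(-35802) = -80661906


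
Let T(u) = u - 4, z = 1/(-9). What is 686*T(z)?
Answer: -25382/9 ≈ -2820.2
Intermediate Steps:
z = -⅑ ≈ -0.11111
T(u) = -4 + u
686*T(z) = 686*(-4 - ⅑) = 686*(-37/9) = -25382/9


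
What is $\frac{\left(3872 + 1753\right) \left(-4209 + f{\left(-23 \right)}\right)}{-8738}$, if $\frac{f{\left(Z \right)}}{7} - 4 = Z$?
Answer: $\frac{12211875}{4369} \approx 2795.1$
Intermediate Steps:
$f{\left(Z \right)} = 28 + 7 Z$
$\frac{\left(3872 + 1753\right) \left(-4209 + f{\left(-23 \right)}\right)}{-8738} = \frac{\left(3872 + 1753\right) \left(-4209 + \left(28 + 7 \left(-23\right)\right)\right)}{-8738} = 5625 \left(-4209 + \left(28 - 161\right)\right) \left(- \frac{1}{8738}\right) = 5625 \left(-4209 - 133\right) \left(- \frac{1}{8738}\right) = 5625 \left(-4342\right) \left(- \frac{1}{8738}\right) = \left(-24423750\right) \left(- \frac{1}{8738}\right) = \frac{12211875}{4369}$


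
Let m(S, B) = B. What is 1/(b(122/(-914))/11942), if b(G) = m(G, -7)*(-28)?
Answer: 853/14 ≈ 60.929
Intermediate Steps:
b(G) = 196 (b(G) = -7*(-28) = 196)
1/(b(122/(-914))/11942) = 1/(196/11942) = 1/(196*(1/11942)) = 1/(14/853) = 853/14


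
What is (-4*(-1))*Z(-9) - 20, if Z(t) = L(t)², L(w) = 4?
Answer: 44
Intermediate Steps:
Z(t) = 16 (Z(t) = 4² = 16)
(-4*(-1))*Z(-9) - 20 = -4*(-1)*16 - 20 = 4*16 - 20 = 64 - 20 = 44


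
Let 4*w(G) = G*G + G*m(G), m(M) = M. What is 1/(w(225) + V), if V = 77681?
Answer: 2/205987 ≈ 9.7093e-6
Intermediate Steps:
w(G) = G²/2 (w(G) = (G*G + G*G)/4 = (G² + G²)/4 = (2*G²)/4 = G²/2)
1/(w(225) + V) = 1/((½)*225² + 77681) = 1/((½)*50625 + 77681) = 1/(50625/2 + 77681) = 1/(205987/2) = 2/205987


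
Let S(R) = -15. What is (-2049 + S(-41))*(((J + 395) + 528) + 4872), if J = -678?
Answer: -10561488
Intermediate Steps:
(-2049 + S(-41))*(((J + 395) + 528) + 4872) = (-2049 - 15)*(((-678 + 395) + 528) + 4872) = -2064*((-283 + 528) + 4872) = -2064*(245 + 4872) = -2064*5117 = -10561488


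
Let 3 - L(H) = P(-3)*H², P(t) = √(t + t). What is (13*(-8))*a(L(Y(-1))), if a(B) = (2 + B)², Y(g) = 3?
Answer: 47944 + 9360*I*√6 ≈ 47944.0 + 22927.0*I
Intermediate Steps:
P(t) = √2*√t (P(t) = √(2*t) = √2*√t)
L(H) = 3 - I*√6*H² (L(H) = 3 - √2*√(-3)*H² = 3 - √2*(I*√3)*H² = 3 - I*√6*H²)
(13*(-8))*a(L(Y(-1))) = (13*(-8))*(2 + (3 - 1*I*√6*3²))² = -104*(2 + (3 - 1*I*√6*9))² = -104*(2 + (3 - 9*I*√6))² = -104*(5 - 9*I*√6)²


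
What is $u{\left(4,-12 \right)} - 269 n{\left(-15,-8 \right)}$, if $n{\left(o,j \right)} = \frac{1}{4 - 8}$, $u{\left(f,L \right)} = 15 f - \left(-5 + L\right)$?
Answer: $\frac{577}{4} \approx 144.25$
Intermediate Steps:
$u{\left(f,L \right)} = 5 - L + 15 f$
$n{\left(o,j \right)} = - \frac{1}{4}$ ($n{\left(o,j \right)} = \frac{1}{-4} = - \frac{1}{4}$)
$u{\left(4,-12 \right)} - 269 n{\left(-15,-8 \right)} = \left(5 - -12 + 15 \cdot 4\right) - - \frac{269}{4} = \left(5 + 12 + 60\right) + \frac{269}{4} = 77 + \frac{269}{4} = \frac{577}{4}$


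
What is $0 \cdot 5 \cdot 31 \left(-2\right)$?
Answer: $0$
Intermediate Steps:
$0 \cdot 5 \cdot 31 \left(-2\right) = 0 \cdot 31 \left(-2\right) = 0 \left(-2\right) = 0$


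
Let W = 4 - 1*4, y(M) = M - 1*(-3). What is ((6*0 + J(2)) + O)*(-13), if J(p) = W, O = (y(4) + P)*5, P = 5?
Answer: -780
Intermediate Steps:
y(M) = 3 + M (y(M) = M + 3 = 3 + M)
W = 0 (W = 4 - 4 = 0)
O = 60 (O = ((3 + 4) + 5)*5 = (7 + 5)*5 = 12*5 = 60)
J(p) = 0
((6*0 + J(2)) + O)*(-13) = ((6*0 + 0) + 60)*(-13) = ((0 + 0) + 60)*(-13) = (0 + 60)*(-13) = 60*(-13) = -780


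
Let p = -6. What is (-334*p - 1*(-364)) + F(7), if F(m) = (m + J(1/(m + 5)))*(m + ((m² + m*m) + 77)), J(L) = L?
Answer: 21943/6 ≈ 3657.2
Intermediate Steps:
F(m) = (m + 1/(5 + m))*(77 + m + 2*m²) (F(m) = (m + 1/(m + 5))*(m + ((m² + m*m) + 77)) = (m + 1/(5 + m))*(m + ((m² + m²) + 77)) = (m + 1/(5 + m))*(m + (2*m² + 77)) = (m + 1/(5 + m))*(m + (77 + 2*m²)) = (m + 1/(5 + m))*(77 + m + 2*m²))
(-334*p - 1*(-364)) + F(7) = (-334*(-6) - 1*(-364)) + (77 + 2*7⁴ + 11*7³ + 84*7² + 386*7)/(5 + 7) = (2004 + 364) + (77 + 2*2401 + 11*343 + 84*49 + 2702)/12 = 2368 + (77 + 4802 + 3773 + 4116 + 2702)/12 = 2368 + (1/12)*15470 = 2368 + 7735/6 = 21943/6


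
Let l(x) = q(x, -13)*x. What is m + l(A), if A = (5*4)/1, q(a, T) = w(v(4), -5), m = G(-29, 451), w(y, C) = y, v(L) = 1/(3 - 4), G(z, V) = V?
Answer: 431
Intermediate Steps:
v(L) = -1 (v(L) = 1/(-1) = -1)
m = 451
q(a, T) = -1
A = 20 (A = 20*1 = 20)
l(x) = -x
m + l(A) = 451 - 1*20 = 451 - 20 = 431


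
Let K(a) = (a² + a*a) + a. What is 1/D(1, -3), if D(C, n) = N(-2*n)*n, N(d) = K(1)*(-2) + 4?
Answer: ⅙ ≈ 0.16667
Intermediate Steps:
K(a) = a + 2*a² (K(a) = (a² + a²) + a = 2*a² + a = a + 2*a²)
N(d) = -2 (N(d) = (1*(1 + 2*1))*(-2) + 4 = (1*(1 + 2))*(-2) + 4 = (1*3)*(-2) + 4 = 3*(-2) + 4 = -6 + 4 = -2)
D(C, n) = -2*n
1/D(1, -3) = 1/(-2*(-3)) = 1/6 = ⅙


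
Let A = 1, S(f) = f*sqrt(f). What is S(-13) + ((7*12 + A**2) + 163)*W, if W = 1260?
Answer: 312480 - 13*I*sqrt(13) ≈ 3.1248e+5 - 46.872*I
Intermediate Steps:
S(f) = f**(3/2)
S(-13) + ((7*12 + A**2) + 163)*W = (-13)**(3/2) + ((7*12 + 1**2) + 163)*1260 = -13*I*sqrt(13) + ((84 + 1) + 163)*1260 = -13*I*sqrt(13) + (85 + 163)*1260 = -13*I*sqrt(13) + 248*1260 = -13*I*sqrt(13) + 312480 = 312480 - 13*I*sqrt(13)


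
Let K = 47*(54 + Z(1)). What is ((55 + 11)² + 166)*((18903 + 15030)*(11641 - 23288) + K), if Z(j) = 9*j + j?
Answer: -1787160615646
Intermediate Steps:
Z(j) = 10*j
K = 3008 (K = 47*(54 + 10*1) = 47*(54 + 10) = 47*64 = 3008)
((55 + 11)² + 166)*((18903 + 15030)*(11641 - 23288) + K) = ((55 + 11)² + 166)*((18903 + 15030)*(11641 - 23288) + 3008) = (66² + 166)*(33933*(-11647) + 3008) = (4356 + 166)*(-395217651 + 3008) = 4522*(-395214643) = -1787160615646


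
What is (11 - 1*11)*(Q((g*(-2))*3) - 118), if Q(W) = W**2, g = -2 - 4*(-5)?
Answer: 0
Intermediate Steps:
g = 18 (g = -2 + 20 = 18)
(11 - 1*11)*(Q((g*(-2))*3) - 118) = (11 - 1*11)*(((18*(-2))*3)**2 - 118) = (11 - 11)*((-36*3)**2 - 118) = 0*((-108)**2 - 118) = 0*(11664 - 118) = 0*11546 = 0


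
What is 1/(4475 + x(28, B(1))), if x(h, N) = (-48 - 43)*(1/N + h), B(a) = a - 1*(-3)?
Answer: 4/7617 ≈ 0.00052514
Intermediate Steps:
B(a) = 3 + a (B(a) = a + 3 = 3 + a)
x(h, N) = -91*h - 91/N (x(h, N) = -91*(h + 1/N) = -91*h - 91/N)
1/(4475 + x(28, B(1))) = 1/(4475 + (-91*28 - 91/(3 + 1))) = 1/(4475 + (-2548 - 91/4)) = 1/(4475 - 10283/4) = 1/(7617/4) = 4/7617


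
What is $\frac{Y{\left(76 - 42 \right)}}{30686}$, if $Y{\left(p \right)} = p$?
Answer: $\frac{17}{15343} \approx 0.001108$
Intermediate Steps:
$\frac{Y{\left(76 - 42 \right)}}{30686} = \frac{76 - 42}{30686} = \left(76 - 42\right) \frac{1}{30686} = 34 \cdot \frac{1}{30686} = \frac{17}{15343}$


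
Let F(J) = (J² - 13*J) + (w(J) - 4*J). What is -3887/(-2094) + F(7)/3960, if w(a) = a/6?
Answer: 15248383/8292240 ≈ 1.8389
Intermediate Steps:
w(a) = a/6 (w(a) = a*(⅙) = a/6)
F(J) = J² - 101*J/6 (F(J) = (J² - 13*J) + (J/6 - 4*J) = (J² - 13*J) - 23*J/6 = J² - 101*J/6)
-3887/(-2094) + F(7)/3960 = -3887/(-2094) + ((⅙)*7*(-101 + 6*7))/3960 = -3887*(-1/2094) + ((⅙)*7*(-101 + 42))*(1/3960) = 3887/2094 + ((⅙)*7*(-59))*(1/3960) = 3887/2094 - 413/6*1/3960 = 3887/2094 - 413/23760 = 15248383/8292240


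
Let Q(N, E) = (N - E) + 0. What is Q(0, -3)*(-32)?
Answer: -96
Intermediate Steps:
Q(N, E) = N - E
Q(0, -3)*(-32) = (0 - 1*(-3))*(-32) = (0 + 3)*(-32) = 3*(-32) = -96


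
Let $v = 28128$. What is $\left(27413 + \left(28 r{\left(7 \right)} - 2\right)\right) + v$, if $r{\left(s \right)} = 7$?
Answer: $55735$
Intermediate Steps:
$\left(27413 + \left(28 r{\left(7 \right)} - 2\right)\right) + v = \left(27413 + \left(28 \cdot 7 - 2\right)\right) + 28128 = \left(27413 + \left(196 - 2\right)\right) + 28128 = \left(27413 + 194\right) + 28128 = 27607 + 28128 = 55735$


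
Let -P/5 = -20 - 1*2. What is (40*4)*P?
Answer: 17600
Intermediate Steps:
P = 110 (P = -5*(-20 - 1*2) = -5*(-20 - 2) = -5*(-22) = 110)
(40*4)*P = (40*4)*110 = 160*110 = 17600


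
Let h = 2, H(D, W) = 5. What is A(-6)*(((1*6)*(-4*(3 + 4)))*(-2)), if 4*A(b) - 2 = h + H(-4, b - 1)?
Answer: 756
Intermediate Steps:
A(b) = 9/4 (A(b) = ½ + (2 + 5)/4 = ½ + (¼)*7 = ½ + 7/4 = 9/4)
A(-6)*(((1*6)*(-4*(3 + 4)))*(-2)) = 9*(((1*6)*(-4*(3 + 4)))*(-2))/4 = 9*((6*(-4*7))*(-2))/4 = 9*((6*(-28))*(-2))/4 = 9*(-168*(-2))/4 = (9/4)*336 = 756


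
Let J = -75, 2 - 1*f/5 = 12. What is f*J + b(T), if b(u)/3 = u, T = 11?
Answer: 3783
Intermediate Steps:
f = -50 (f = 10 - 5*12 = 10 - 60 = -50)
b(u) = 3*u
f*J + b(T) = -50*(-75) + 3*11 = 3750 + 33 = 3783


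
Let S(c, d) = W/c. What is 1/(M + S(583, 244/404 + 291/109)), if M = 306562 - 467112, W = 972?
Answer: -583/93599678 ≈ -6.2287e-6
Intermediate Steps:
S(c, d) = 972/c
M = -160550
1/(M + S(583, 244/404 + 291/109)) = 1/(-160550 + 972/583) = 1/(-93599678/583) = -583/93599678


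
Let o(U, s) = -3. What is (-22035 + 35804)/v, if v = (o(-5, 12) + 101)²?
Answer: 281/196 ≈ 1.4337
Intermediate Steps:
v = 9604 (v = (-3 + 101)² = 98² = 9604)
(-22035 + 35804)/v = (-22035 + 35804)/9604 = 13769*(1/9604) = 281/196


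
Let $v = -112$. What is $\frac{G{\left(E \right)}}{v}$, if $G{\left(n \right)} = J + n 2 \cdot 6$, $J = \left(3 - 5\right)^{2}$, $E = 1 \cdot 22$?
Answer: $- \frac{67}{28} \approx -2.3929$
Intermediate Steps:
$E = 22$
$J = 4$ ($J = \left(-2\right)^{2} = 4$)
$G{\left(n \right)} = 4 + 12 n$ ($G{\left(n \right)} = 4 + n 2 \cdot 6 = 4 + 2 n 6 = 4 + 12 n$)
$\frac{G{\left(E \right)}}{v} = \frac{4 + 12 \cdot 22}{-112} = - \frac{4 + 264}{112} = \left(- \frac{1}{112}\right) 268 = - \frac{67}{28}$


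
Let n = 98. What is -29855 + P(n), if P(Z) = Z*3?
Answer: -29561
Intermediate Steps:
P(Z) = 3*Z
-29855 + P(n) = -29855 + 3*98 = -29855 + 294 = -29561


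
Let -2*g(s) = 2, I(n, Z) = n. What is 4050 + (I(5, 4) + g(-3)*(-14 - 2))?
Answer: 4071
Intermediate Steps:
g(s) = -1 (g(s) = -½*2 = -1)
4050 + (I(5, 4) + g(-3)*(-14 - 2)) = 4050 + (5 - (-14 - 2)) = 4050 + (5 - 1*(-16)) = 4050 + (5 + 16) = 4050 + 21 = 4071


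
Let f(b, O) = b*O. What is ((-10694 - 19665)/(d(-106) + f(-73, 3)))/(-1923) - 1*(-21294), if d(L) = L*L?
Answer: 451128134513/21185691 ≈ 21294.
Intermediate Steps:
d(L) = L²
f(b, O) = O*b
((-10694 - 19665)/(d(-106) + f(-73, 3)))/(-1923) - 1*(-21294) = ((-10694 - 19665)/((-106)² + 3*(-73)))/(-1923) - 1*(-21294) = -30359/(11236 - 219)*(-1/1923) + 21294 = -30359/11017*(-1/1923) + 21294 = 30359/21185691 + 21294 = 451128134513/21185691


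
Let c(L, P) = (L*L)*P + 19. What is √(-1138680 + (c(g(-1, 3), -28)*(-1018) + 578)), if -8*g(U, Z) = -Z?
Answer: I*√18454970/4 ≈ 1074.0*I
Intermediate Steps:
g(U, Z) = Z/8 (g(U, Z) = -(-1)*Z/8 = Z/8)
c(L, P) = 19 + P*L² (c(L, P) = L²*P + 19 = P*L² + 19 = 19 + P*L²)
√(-1138680 + (c(g(-1, 3), -28)*(-1018) + 578)) = √(-1138680 + ((19 - 28*((⅛)*3)²)*(-1018) + 578)) = √(-1138680 + ((19 - 28*(3/8)²)*(-1018) + 578)) = √(-1138680 + ((19 - 28*9/64)*(-1018) + 578)) = √(-1138680 + ((19 - 63/16)*(-1018) + 578)) = √(-1138680 + ((241/16)*(-1018) + 578)) = √(-1138680 + (-122669/8 + 578)) = √(-1138680 - 118045/8) = √(-9227485/8) = I*√18454970/4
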